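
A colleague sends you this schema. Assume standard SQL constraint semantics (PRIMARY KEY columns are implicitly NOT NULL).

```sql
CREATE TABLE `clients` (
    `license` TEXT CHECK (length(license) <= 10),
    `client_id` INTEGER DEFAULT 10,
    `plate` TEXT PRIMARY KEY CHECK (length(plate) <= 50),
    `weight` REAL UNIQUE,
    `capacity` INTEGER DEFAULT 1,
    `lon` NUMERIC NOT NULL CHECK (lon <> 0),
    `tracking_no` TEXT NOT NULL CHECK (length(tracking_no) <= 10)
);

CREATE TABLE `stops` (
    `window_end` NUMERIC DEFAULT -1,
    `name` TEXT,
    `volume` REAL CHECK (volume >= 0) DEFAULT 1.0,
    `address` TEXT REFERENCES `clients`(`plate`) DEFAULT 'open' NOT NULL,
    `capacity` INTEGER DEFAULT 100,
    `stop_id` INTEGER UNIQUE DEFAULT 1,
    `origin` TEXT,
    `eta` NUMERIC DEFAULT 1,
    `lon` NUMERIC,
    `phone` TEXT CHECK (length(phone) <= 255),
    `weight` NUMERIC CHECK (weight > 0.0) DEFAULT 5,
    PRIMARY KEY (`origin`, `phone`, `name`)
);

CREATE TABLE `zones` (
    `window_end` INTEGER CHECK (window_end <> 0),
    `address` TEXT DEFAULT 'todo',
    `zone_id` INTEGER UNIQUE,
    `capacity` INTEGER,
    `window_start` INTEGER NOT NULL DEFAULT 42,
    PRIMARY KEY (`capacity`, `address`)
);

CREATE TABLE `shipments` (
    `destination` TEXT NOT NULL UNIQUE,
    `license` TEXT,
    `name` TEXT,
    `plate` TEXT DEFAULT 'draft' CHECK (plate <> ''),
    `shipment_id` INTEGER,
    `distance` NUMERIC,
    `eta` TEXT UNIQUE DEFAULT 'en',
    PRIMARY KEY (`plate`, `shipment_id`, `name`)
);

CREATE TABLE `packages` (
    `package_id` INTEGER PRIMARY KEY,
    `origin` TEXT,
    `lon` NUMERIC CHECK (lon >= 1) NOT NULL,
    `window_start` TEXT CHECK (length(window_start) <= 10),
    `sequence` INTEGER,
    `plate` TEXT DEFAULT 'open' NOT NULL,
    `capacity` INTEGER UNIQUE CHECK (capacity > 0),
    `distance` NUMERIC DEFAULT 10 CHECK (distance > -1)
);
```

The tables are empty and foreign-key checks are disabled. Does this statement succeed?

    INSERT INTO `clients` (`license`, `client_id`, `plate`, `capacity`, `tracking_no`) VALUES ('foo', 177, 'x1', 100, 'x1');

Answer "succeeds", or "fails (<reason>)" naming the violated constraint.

fails (NOT NULL on lon)

lon is omitted from the column list and has no DEFAULT, so it would receive NULL.
But lon is declared NOT NULL.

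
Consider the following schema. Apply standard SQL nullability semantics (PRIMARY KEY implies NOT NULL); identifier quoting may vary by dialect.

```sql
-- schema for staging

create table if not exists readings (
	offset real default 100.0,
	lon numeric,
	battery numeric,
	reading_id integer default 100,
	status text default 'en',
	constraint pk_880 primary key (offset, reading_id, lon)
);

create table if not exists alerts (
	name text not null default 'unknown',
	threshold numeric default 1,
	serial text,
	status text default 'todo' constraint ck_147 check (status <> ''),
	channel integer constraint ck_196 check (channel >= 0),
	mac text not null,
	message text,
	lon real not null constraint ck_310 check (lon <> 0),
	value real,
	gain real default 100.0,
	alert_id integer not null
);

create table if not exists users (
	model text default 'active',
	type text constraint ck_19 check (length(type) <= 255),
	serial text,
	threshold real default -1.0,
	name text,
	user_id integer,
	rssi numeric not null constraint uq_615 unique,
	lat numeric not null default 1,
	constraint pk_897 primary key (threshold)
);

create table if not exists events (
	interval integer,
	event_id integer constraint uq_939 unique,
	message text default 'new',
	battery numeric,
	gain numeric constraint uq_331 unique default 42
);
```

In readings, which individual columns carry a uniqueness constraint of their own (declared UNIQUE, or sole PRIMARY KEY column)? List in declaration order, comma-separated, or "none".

- offset: part of a composite PRIMARY KEY — only the tuple is unique, not this column on its own.
- lon: part of a composite PRIMARY KEY — only the tuple is unique, not this column on its own.
- battery: no UNIQUE or single-column PK constraint.
- reading_id: part of a composite PRIMARY KEY — only the tuple is unique, not this column on its own.
- status: no UNIQUE or single-column PK constraint.

none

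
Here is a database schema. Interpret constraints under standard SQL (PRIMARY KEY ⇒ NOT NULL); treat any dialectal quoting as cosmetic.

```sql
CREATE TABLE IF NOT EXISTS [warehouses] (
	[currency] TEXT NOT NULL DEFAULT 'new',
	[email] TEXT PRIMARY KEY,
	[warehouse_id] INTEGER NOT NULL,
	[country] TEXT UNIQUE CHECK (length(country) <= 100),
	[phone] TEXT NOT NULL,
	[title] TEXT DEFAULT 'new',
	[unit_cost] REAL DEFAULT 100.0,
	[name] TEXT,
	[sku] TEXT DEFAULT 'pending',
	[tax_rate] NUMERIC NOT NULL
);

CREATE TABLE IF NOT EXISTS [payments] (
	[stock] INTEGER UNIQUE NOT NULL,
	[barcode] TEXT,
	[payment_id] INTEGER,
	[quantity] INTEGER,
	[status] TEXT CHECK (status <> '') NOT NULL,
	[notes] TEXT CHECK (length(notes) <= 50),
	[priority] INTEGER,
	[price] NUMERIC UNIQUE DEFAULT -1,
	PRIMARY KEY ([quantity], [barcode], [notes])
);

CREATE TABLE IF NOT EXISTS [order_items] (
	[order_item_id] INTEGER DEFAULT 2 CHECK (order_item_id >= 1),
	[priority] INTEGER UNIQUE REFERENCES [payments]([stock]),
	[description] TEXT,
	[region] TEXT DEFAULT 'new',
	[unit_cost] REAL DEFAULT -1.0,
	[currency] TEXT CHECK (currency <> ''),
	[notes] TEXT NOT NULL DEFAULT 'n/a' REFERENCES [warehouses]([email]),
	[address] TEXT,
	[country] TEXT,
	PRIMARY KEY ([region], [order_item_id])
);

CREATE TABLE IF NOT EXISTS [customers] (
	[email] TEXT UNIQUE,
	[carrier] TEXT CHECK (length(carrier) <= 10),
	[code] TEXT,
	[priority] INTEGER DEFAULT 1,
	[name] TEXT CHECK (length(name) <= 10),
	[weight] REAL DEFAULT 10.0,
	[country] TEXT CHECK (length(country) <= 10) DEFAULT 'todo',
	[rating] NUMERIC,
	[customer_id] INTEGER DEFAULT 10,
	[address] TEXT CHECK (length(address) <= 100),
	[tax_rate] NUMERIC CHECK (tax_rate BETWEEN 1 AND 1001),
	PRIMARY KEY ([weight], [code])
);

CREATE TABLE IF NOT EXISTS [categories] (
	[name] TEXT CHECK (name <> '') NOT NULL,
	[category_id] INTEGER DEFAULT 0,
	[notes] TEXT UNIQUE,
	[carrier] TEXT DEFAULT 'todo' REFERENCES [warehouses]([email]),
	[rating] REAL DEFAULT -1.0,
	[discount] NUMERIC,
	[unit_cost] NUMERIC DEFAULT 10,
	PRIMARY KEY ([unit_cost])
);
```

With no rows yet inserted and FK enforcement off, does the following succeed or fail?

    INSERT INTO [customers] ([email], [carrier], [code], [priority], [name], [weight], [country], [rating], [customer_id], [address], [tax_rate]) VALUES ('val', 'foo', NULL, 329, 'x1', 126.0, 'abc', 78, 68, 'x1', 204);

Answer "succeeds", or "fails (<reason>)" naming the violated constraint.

code is explicitly set to NULL, but code is part of the PRIMARY KEY (implied NOT NULL).

fails (NOT NULL on code)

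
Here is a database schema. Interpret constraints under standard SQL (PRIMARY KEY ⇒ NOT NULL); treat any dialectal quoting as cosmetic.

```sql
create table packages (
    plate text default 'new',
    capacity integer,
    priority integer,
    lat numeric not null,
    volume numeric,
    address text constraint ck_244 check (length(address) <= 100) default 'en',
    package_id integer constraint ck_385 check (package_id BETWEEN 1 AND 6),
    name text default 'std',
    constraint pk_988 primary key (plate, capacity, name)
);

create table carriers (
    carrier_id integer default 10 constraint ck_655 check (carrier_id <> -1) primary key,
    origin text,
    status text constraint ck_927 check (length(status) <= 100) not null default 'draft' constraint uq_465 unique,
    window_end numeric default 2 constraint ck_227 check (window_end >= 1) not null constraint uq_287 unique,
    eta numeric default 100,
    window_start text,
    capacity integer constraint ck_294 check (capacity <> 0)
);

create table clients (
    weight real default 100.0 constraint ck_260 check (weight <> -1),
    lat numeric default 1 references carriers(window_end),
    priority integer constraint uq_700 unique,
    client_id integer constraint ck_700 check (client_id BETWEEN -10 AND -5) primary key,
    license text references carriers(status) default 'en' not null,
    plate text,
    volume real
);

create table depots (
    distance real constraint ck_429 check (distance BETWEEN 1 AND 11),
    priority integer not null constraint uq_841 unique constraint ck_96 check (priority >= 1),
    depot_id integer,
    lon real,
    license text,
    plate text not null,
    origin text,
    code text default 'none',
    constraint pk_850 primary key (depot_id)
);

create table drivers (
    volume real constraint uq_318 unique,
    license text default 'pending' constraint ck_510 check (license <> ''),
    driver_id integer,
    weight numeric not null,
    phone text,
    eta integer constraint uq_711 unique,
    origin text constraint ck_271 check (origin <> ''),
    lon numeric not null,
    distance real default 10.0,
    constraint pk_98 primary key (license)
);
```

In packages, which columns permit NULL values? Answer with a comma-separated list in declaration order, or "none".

priority, volume, address, package_id

- plate: part of the PRIMARY KEY, which implies NOT NULL → not nullable.
- capacity: part of the PRIMARY KEY, which implies NOT NULL → not nullable.
- priority: no NOT NULL constraint applies → nullable.
- lat: declared NOT NULL → not nullable.
- volume: no NOT NULL constraint applies → nullable.
- address: CHECK does not forbid NULL (a CHECK constraint passes when its expression is NULL) → nullable.
- package_id: CHECK does not forbid NULL (a CHECK constraint passes when its expression is NULL) → nullable.
- name: part of the PRIMARY KEY, which implies NOT NULL → not nullable.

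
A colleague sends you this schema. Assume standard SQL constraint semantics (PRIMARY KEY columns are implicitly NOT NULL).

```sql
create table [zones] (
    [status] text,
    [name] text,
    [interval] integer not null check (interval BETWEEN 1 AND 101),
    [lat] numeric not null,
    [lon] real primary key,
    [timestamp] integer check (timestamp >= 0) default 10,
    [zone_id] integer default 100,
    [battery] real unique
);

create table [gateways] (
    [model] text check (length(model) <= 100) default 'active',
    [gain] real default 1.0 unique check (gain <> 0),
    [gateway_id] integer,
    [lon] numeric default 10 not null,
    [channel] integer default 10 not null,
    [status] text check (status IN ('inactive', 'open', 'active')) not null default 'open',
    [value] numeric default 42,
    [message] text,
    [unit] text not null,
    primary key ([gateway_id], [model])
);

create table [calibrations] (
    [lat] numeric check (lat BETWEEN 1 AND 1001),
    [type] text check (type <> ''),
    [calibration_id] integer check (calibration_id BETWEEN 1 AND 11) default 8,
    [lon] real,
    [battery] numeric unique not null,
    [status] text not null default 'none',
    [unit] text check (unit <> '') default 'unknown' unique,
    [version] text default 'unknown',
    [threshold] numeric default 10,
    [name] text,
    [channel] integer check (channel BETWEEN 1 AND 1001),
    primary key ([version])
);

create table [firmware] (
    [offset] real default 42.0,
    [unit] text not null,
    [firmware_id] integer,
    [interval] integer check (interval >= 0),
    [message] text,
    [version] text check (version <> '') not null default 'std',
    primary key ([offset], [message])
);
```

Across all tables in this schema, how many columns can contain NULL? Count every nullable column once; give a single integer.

18

zones: 5 nullable (status, name, timestamp, zone_id, battery — PK (lon) and explicit NOT NULL columns excluded).
gateways: 3 nullable (gain, value, message — PK (gateway_id, model) and explicit NOT NULL columns excluded).
calibrations: 8 nullable (lat, type, calibration_id, lon, unit, threshold, name, channel — PK (version) and explicit NOT NULL columns excluded).
firmware: 2 nullable (firmware_id, interval — PK (offset, message) and explicit NOT NULL columns excluded).
Total: 5 + 3 + 8 + 2 = 18.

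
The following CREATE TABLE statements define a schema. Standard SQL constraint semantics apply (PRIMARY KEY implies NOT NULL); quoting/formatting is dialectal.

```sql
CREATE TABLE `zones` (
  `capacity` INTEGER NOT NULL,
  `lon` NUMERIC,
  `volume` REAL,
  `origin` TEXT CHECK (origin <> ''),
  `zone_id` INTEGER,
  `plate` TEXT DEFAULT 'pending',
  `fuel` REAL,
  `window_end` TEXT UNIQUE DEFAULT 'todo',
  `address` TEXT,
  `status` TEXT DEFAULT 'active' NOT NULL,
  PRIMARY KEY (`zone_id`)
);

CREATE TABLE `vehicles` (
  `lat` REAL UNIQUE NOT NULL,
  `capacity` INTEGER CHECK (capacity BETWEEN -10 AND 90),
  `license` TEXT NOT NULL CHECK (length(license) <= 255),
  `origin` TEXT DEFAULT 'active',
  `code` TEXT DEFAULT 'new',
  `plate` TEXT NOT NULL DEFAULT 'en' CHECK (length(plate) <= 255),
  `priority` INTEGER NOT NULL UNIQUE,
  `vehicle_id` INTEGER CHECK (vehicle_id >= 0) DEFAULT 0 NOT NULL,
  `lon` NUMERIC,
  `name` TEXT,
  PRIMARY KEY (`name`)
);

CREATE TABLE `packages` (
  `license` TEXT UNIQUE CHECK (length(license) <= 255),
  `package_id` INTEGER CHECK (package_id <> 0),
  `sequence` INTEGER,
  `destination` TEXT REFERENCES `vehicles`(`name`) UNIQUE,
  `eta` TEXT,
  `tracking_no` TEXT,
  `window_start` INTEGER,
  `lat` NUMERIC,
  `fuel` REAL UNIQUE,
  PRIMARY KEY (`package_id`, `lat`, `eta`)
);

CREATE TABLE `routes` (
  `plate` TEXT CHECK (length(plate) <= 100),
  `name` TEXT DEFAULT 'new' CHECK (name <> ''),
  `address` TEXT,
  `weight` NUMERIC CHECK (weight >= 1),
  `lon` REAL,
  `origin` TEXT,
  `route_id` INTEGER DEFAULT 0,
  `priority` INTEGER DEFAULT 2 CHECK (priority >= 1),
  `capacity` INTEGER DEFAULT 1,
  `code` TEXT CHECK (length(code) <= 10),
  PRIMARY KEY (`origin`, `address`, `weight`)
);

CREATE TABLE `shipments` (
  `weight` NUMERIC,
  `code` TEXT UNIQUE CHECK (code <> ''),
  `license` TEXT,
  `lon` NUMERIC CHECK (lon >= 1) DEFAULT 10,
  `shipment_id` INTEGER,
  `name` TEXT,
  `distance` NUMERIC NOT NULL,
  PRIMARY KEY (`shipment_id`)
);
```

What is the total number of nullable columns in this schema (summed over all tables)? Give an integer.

zones: 7 nullable (lon, volume, origin, plate, fuel, window_end, address — PK (zone_id) and explicit NOT NULL columns excluded).
vehicles: 4 nullable (capacity, origin, code, lon — PK (name) and explicit NOT NULL columns excluded).
packages: 6 nullable (license, sequence, destination, tracking_no, window_start, fuel — PK (package_id, lat, eta) and explicit NOT NULL columns excluded).
routes: 7 nullable (plate, name, lon, route_id, priority, capacity, code — PK (origin, address, weight) and explicit NOT NULL columns excluded).
shipments: 5 nullable (weight, code, license, lon, name — PK (shipment_id) and explicit NOT NULL columns excluded).
Total: 7 + 4 + 6 + 7 + 5 = 29.

29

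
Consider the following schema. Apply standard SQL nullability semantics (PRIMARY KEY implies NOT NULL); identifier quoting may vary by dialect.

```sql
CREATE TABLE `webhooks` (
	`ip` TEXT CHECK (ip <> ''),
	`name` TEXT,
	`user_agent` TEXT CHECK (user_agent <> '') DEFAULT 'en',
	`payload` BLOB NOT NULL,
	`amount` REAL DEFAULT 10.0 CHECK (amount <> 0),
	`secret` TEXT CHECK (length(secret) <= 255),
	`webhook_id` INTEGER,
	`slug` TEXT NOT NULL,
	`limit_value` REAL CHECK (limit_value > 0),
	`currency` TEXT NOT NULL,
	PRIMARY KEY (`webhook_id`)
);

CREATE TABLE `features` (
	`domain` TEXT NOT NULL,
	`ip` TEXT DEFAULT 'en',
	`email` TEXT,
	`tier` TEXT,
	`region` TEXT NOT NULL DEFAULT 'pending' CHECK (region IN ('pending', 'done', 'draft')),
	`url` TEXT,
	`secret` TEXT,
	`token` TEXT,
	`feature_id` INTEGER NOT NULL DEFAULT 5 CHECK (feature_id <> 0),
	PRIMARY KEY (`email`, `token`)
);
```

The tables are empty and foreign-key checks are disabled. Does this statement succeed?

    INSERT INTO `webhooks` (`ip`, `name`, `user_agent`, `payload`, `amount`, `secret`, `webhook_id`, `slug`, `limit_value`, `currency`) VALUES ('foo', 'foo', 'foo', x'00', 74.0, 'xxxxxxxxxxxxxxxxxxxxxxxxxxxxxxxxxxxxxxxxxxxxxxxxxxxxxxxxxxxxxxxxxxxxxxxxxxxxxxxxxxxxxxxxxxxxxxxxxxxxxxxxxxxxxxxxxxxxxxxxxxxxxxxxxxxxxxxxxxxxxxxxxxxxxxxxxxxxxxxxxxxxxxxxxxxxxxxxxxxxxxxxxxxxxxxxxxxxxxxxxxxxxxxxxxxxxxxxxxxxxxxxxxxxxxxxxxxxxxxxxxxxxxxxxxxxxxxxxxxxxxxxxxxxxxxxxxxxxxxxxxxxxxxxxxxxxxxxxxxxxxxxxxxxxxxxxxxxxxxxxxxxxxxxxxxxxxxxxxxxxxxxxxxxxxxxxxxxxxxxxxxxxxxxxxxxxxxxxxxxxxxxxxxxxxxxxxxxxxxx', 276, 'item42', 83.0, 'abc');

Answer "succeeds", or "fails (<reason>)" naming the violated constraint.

The value 'xxxxxxxxxxxxxxxxxxxxxxxxxxxxxxxxxxxxxxxxxxxxxxxxxxxxxxxxxxxxxxxxxxxxxxxxxxxxxxxxxxxxxxxxxxxxxxxxxxxxxxxxxxxxxxxxxxxxxxxxxxxxxxxxxxxxxxxxxxxxxxxxxxxxxxxxxxxxxxxxxxxxxxxxxxxxxxxxxxxxxxxxxxxxxxxxxxxxxxxxxxxxxxxxxxxxxxxxxxxxxxxxxxxxxxxxxxxxxxxxxxxxxxxxxxxxxxxxxxxxxxxxxxxxxxxxxxxxxxxxxxxxxxxxxxxxxxxxxxxxxxxxxxxxxxxxxxxxxxxxxxxxxxxxxxxxxxxxxxxxxxxxxxxxxxxxxxxxxxxxxxxxxxxxxxxxxxxxxxxxxxxxxxxxxxxxxxxxxxxx' for secret violates CHECK (length(secret) <= 255).

fails (CHECK on secret)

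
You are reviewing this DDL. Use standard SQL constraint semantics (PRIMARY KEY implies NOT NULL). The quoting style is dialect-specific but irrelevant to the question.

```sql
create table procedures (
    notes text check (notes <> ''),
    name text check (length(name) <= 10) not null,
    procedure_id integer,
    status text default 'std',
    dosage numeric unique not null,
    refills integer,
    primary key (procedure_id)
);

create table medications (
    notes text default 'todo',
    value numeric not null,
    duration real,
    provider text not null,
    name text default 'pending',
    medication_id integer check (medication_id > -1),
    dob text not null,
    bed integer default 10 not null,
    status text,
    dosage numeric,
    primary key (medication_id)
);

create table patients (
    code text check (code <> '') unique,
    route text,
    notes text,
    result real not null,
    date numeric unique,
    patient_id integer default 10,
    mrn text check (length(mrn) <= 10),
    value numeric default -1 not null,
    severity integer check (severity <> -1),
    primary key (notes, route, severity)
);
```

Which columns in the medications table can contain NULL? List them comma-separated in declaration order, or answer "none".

- notes: DEFAULT only fills an omitted column; an explicit NULL is still allowed → nullable.
- value: declared NOT NULL → not nullable.
- duration: no NOT NULL constraint applies → nullable.
- provider: declared NOT NULL → not nullable.
- name: DEFAULT only fills an omitted column; an explicit NULL is still allowed → nullable.
- medication_id: part of the PRIMARY KEY, which implies NOT NULL → not nullable.
- dob: declared NOT NULL → not nullable.
- bed: declared NOT NULL → not nullable.
- status: no NOT NULL constraint applies → nullable.
- dosage: no NOT NULL constraint applies → nullable.

notes, duration, name, status, dosage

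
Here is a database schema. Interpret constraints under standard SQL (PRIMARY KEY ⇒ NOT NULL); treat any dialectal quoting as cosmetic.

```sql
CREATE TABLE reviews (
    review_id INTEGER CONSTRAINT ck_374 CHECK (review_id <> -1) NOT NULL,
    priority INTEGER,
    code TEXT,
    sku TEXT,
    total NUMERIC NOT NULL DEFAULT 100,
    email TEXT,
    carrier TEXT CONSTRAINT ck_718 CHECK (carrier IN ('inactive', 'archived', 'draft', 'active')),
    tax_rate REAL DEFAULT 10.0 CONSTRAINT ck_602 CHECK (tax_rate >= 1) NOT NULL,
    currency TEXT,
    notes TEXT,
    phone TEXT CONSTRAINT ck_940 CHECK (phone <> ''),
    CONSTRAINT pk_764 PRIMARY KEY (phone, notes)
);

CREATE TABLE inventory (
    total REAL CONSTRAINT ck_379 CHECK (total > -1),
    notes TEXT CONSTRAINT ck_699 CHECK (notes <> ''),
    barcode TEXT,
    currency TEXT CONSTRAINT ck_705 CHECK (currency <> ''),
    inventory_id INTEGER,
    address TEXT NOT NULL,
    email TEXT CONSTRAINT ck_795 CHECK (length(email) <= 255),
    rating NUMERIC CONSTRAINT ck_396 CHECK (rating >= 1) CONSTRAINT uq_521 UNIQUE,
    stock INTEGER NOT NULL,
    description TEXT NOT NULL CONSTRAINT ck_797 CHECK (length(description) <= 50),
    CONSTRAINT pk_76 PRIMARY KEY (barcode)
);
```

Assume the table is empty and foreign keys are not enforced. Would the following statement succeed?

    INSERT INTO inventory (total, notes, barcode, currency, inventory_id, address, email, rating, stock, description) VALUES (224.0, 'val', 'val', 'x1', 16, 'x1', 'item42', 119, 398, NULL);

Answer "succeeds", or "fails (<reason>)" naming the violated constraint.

fails (NOT NULL on description)

description is explicitly set to NULL, but description is declared NOT NULL.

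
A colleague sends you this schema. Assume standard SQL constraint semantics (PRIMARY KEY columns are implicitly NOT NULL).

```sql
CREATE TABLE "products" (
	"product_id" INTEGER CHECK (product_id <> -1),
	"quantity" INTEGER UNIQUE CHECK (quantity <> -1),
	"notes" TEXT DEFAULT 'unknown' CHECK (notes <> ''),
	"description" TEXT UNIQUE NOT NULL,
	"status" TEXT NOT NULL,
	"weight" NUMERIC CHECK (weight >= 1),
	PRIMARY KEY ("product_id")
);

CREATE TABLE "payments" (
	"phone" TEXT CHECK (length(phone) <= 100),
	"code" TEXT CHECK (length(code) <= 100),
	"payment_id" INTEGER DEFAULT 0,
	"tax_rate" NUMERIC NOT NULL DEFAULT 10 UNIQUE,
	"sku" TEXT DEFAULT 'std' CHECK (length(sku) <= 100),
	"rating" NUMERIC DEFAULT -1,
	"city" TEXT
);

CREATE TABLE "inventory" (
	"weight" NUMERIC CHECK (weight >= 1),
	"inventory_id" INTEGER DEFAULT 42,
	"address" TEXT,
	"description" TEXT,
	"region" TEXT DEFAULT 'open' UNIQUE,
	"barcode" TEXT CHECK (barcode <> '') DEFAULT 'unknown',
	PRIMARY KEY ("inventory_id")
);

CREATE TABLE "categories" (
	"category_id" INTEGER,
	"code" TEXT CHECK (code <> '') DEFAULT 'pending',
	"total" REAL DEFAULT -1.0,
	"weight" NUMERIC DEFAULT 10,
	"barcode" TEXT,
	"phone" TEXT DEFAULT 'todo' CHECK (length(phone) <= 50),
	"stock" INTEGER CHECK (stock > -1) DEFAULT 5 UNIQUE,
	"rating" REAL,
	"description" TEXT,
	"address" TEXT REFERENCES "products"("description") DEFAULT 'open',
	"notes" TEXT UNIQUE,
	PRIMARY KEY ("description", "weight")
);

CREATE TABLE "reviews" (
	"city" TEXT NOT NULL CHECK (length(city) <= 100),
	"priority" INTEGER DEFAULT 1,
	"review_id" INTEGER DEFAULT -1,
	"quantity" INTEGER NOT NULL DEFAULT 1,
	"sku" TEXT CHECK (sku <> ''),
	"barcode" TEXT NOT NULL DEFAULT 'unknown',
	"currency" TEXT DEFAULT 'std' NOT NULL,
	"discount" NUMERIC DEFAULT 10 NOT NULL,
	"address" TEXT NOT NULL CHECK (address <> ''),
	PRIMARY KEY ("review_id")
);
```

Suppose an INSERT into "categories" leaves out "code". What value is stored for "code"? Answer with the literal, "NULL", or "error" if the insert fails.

'pending'

code has an explicit DEFAULT 'pending'.
When the column is omitted from an INSERT, that default is used.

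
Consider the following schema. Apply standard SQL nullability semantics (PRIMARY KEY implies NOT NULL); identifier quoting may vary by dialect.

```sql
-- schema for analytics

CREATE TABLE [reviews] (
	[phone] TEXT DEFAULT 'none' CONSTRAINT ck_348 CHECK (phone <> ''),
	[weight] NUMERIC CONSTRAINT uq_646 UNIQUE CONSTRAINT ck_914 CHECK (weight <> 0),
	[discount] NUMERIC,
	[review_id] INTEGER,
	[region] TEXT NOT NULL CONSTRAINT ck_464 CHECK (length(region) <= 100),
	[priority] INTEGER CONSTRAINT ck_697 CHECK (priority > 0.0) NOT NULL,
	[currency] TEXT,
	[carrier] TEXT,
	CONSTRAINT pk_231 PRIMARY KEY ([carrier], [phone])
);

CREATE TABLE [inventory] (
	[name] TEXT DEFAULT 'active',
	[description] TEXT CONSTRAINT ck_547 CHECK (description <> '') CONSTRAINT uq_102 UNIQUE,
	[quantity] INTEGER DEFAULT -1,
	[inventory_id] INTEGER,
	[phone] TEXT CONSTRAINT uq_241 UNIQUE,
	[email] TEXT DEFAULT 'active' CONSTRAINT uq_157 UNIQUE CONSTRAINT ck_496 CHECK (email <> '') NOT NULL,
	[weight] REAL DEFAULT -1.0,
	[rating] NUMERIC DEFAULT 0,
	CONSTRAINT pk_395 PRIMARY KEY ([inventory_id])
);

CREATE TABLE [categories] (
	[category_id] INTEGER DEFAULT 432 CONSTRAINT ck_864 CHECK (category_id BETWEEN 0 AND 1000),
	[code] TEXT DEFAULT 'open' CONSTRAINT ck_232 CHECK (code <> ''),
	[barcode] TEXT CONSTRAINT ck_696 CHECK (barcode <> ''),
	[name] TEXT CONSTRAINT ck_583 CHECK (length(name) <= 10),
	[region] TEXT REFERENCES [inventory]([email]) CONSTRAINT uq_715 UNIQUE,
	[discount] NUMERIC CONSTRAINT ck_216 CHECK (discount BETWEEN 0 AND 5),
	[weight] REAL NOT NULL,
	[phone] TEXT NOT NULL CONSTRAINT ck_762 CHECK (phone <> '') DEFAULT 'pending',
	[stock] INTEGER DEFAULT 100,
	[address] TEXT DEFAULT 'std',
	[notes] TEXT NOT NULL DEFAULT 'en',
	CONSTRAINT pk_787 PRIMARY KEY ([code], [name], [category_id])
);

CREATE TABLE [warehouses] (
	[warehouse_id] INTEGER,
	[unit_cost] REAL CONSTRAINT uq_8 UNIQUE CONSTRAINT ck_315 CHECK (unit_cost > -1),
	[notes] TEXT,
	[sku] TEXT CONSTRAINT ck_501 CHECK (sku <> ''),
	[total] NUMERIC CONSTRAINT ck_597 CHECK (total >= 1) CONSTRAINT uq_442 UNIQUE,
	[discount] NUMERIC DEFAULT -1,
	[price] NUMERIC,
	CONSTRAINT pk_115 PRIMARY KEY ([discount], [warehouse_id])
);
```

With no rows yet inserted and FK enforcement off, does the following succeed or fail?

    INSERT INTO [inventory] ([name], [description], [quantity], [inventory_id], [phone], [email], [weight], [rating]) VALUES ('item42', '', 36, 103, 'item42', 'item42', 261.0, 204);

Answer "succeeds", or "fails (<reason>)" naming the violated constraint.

fails (CHECK on description)

The value '' for description violates CHECK (description <> '').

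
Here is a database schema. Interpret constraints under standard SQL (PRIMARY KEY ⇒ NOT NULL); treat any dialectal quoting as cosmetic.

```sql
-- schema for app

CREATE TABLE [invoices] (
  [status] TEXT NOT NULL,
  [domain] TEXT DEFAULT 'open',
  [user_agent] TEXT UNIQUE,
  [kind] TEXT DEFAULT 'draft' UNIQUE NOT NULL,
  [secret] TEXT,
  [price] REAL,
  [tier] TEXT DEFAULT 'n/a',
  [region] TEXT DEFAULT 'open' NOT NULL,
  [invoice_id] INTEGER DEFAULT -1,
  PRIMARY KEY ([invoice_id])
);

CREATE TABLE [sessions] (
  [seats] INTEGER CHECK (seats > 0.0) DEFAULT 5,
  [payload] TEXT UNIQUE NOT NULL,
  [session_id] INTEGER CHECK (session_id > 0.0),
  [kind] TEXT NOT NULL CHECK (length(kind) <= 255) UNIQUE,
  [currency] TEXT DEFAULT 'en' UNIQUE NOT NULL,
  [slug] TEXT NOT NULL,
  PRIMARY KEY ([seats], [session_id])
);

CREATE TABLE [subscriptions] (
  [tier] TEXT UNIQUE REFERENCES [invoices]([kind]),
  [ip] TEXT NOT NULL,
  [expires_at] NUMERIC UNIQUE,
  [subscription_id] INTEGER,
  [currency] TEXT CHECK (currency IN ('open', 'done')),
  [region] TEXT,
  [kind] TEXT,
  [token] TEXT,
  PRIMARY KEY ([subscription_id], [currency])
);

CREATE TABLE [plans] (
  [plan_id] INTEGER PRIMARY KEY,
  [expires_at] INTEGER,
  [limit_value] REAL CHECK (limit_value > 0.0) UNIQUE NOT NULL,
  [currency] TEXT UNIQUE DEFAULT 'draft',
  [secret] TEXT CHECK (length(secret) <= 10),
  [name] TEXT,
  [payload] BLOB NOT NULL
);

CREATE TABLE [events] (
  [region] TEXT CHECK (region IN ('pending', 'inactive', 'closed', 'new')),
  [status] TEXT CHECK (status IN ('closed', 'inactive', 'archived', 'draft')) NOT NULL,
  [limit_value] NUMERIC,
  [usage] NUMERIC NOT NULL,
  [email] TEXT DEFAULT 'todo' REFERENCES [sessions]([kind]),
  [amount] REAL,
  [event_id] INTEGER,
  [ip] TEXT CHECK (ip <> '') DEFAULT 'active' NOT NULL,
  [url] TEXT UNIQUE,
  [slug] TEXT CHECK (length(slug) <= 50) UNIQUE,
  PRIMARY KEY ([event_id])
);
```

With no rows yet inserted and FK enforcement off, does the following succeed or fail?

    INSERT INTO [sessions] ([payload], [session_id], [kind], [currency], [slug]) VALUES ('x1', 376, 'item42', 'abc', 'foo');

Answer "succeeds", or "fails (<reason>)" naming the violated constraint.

NOT NULL columns: currency is supplied; kind is supplied; payload is supplied; seats defaults to 5; session_id is supplied; slug is supplied.
CHECK constraints: 376 satisfies (session_id > 0.0); 'item42' satisfies (length(kind) <= 255).
No constraint is violated.

succeeds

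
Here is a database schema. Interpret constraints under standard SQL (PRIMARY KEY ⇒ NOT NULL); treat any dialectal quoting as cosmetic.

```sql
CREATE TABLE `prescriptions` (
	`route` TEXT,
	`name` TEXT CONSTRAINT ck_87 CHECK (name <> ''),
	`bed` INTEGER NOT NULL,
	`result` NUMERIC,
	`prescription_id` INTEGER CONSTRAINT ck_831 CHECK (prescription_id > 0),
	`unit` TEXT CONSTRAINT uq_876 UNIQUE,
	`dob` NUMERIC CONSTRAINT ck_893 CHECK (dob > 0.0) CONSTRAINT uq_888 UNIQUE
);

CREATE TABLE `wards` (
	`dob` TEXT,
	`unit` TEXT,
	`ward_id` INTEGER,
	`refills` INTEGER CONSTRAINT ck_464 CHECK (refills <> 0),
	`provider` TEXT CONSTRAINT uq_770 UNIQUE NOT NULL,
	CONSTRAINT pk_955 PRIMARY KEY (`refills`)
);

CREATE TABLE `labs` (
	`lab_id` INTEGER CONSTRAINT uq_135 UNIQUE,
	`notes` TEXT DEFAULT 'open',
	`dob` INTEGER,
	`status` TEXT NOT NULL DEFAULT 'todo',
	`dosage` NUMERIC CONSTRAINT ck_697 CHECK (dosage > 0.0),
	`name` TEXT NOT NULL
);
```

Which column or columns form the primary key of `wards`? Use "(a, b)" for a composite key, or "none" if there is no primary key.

refills

refills is declared PRIMARY KEY as a table-level PRIMARY KEY clause.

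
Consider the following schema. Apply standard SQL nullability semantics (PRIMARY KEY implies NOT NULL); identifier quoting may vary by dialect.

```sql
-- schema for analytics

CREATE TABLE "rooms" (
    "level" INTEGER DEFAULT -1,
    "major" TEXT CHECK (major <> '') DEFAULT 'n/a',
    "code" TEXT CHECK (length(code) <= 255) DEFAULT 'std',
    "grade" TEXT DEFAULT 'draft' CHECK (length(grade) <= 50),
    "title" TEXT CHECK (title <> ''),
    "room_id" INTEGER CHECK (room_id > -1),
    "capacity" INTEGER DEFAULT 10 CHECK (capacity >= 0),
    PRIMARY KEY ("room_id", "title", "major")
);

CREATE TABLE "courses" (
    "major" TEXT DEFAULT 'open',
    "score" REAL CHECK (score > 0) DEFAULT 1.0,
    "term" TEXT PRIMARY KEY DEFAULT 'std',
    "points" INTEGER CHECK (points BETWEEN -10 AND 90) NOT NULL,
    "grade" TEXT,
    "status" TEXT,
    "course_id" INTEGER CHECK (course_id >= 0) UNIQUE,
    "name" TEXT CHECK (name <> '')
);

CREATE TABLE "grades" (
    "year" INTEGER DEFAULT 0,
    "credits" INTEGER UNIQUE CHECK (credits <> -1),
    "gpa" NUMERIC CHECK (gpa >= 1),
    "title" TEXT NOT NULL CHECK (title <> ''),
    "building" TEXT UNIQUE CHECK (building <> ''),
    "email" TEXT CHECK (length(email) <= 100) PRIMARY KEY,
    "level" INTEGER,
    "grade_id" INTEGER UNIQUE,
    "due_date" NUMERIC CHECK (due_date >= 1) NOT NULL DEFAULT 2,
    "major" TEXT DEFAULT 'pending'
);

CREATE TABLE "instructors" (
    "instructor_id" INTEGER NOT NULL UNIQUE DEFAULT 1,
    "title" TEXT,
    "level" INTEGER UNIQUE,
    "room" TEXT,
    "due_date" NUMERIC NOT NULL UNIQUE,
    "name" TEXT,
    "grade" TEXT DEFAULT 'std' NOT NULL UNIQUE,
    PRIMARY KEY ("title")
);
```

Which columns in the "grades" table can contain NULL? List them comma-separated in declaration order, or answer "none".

- year: DEFAULT only fills an omitted column; an explicit NULL is still allowed → nullable.
- credits: CHECK does not forbid NULL (a CHECK constraint passes when its expression is NULL) → nullable.
- gpa: CHECK does not forbid NULL (a CHECK constraint passes when its expression is NULL) → nullable.
- title: declared NOT NULL → not nullable.
- building: CHECK does not forbid NULL (a CHECK constraint passes when its expression is NULL) → nullable.
- email: part of the PRIMARY KEY, which implies NOT NULL → not nullable.
- level: no NOT NULL constraint applies → nullable.
- grade_id: UNIQUE does not imply NOT NULL → nullable.
- due_date: declared NOT NULL → not nullable.
- major: DEFAULT only fills an omitted column; an explicit NULL is still allowed → nullable.

year, credits, gpa, building, level, grade_id, major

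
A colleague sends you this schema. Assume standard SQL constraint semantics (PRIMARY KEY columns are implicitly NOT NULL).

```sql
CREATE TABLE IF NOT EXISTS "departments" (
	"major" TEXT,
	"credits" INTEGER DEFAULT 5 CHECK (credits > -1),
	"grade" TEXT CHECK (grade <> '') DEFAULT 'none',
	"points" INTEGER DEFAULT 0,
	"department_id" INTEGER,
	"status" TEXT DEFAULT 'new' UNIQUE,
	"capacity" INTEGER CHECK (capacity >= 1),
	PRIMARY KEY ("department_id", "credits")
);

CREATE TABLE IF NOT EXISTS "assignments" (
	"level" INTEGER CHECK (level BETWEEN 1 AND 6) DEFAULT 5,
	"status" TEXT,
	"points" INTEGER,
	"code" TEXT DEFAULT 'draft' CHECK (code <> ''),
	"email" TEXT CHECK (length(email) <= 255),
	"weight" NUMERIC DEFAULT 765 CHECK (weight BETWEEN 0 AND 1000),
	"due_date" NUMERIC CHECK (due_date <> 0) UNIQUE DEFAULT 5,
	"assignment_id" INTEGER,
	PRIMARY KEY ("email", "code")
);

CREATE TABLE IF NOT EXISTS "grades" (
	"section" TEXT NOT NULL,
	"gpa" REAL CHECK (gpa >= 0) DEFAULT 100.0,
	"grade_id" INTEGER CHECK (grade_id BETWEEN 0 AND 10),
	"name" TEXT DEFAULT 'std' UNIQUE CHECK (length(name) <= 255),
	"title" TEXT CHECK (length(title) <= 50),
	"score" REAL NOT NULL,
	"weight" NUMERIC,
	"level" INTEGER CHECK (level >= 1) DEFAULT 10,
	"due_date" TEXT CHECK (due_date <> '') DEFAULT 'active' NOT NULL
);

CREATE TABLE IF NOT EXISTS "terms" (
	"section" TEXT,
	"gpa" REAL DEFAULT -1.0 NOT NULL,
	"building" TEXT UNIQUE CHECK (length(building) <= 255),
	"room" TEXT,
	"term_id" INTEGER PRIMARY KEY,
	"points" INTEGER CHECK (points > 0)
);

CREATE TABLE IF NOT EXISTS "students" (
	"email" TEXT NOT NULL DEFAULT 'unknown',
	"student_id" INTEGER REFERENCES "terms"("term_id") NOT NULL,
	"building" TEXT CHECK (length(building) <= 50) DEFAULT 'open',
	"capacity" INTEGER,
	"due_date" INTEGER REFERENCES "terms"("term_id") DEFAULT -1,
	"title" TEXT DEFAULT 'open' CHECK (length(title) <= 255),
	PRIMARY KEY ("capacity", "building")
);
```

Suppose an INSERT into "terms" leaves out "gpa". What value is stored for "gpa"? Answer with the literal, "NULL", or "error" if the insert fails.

gpa has an explicit DEFAULT -1.0.
When the column is omitted from an INSERT, that default is used.

-1.0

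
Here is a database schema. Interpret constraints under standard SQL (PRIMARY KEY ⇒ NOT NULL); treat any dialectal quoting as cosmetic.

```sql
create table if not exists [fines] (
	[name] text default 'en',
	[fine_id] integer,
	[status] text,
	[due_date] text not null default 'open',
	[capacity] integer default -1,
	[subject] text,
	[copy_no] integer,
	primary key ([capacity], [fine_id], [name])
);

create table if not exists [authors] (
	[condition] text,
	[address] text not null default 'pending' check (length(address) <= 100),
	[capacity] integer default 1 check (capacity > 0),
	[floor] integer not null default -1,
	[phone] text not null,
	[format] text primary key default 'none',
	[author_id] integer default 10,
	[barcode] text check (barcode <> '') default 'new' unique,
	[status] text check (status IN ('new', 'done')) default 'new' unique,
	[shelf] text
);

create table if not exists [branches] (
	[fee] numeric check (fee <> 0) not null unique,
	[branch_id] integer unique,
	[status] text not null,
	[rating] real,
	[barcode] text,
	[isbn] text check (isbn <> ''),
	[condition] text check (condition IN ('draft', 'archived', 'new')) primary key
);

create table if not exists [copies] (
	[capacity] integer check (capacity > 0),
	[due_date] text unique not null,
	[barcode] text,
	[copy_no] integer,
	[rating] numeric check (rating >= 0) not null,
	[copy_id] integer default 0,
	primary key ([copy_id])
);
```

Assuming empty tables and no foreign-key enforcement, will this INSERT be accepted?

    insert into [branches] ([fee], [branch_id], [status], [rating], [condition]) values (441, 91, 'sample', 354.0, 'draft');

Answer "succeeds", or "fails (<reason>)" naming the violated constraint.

NOT NULL columns: condition is supplied; fee is supplied; status is supplied.
CHECK constraints: 441 satisfies (fee <> 0); 'draft' satisfies (condition IN ('draft', 'archived', 'new')).
No constraint is violated.

succeeds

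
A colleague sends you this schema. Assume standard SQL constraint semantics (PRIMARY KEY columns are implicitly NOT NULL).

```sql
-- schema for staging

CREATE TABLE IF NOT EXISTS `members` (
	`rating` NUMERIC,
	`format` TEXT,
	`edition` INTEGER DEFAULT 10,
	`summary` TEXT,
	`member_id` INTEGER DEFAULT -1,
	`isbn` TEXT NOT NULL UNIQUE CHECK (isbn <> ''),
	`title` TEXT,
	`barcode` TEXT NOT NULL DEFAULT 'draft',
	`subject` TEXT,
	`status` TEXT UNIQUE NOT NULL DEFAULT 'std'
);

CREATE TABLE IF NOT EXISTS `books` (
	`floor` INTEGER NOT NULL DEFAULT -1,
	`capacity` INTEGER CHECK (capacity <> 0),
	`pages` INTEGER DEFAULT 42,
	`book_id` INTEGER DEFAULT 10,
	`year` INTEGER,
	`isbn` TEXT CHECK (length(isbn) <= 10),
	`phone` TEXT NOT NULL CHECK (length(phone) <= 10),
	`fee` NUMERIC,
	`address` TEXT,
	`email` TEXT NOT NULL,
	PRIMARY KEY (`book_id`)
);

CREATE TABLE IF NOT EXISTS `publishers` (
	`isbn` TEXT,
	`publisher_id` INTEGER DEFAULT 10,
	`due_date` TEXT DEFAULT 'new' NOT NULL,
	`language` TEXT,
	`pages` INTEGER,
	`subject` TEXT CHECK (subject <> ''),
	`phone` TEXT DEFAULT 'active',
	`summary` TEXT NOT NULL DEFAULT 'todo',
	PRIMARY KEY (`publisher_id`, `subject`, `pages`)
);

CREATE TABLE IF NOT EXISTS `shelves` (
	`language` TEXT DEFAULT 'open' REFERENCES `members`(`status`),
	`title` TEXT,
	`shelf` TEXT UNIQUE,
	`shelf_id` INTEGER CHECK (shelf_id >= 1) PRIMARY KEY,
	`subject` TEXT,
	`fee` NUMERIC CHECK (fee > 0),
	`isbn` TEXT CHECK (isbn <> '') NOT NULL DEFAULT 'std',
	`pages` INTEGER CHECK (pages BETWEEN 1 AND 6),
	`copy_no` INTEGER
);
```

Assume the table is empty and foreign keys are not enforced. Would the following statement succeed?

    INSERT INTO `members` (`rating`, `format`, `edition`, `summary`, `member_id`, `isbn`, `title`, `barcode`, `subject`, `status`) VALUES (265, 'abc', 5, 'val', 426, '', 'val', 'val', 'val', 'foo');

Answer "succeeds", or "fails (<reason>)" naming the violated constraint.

fails (CHECK on isbn)

The value '' for isbn violates CHECK (isbn <> '').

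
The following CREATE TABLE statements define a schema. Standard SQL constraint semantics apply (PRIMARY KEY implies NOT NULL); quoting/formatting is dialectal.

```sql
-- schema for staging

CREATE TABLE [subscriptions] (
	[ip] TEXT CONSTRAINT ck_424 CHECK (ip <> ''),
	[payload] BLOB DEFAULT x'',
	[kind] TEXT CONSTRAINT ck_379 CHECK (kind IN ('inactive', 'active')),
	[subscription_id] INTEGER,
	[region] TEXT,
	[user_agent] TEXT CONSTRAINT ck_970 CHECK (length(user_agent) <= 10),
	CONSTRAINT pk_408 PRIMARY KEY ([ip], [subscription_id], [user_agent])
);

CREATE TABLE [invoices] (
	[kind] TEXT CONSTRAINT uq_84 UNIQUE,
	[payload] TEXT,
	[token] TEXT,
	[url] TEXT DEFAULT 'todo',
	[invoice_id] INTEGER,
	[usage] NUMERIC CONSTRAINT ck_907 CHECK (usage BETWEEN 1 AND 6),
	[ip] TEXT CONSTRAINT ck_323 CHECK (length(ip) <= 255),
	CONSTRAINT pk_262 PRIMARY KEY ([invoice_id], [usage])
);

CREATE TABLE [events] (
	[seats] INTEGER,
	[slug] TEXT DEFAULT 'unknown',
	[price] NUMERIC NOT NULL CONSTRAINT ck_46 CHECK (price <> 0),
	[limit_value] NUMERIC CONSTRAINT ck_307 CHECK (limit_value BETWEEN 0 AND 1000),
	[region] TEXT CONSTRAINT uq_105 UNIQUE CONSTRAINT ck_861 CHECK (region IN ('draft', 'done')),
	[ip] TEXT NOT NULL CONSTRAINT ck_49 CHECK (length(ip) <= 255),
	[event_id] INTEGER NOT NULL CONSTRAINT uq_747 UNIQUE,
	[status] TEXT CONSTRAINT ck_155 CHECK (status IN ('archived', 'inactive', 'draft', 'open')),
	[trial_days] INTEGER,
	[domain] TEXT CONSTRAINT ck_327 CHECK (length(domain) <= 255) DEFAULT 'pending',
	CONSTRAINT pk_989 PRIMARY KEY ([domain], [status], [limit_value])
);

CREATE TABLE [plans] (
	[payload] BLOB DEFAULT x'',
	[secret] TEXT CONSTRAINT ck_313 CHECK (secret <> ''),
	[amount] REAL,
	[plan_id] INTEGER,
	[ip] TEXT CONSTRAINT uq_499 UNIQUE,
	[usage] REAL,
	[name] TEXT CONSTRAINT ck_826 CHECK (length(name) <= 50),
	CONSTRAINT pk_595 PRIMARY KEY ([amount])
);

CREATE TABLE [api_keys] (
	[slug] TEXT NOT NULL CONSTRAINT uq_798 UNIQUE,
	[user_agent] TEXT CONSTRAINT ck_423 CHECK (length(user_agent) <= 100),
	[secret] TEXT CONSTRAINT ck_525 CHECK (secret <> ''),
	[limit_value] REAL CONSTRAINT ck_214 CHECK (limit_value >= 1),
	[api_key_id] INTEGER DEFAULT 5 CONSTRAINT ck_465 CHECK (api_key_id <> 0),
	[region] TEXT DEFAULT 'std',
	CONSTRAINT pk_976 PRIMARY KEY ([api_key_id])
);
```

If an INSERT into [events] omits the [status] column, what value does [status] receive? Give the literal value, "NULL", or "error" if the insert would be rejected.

error

status has no DEFAULT clause.
Omitting it would insert NULL, but it is part of the PRIMARY KEY, so the INSERT fails.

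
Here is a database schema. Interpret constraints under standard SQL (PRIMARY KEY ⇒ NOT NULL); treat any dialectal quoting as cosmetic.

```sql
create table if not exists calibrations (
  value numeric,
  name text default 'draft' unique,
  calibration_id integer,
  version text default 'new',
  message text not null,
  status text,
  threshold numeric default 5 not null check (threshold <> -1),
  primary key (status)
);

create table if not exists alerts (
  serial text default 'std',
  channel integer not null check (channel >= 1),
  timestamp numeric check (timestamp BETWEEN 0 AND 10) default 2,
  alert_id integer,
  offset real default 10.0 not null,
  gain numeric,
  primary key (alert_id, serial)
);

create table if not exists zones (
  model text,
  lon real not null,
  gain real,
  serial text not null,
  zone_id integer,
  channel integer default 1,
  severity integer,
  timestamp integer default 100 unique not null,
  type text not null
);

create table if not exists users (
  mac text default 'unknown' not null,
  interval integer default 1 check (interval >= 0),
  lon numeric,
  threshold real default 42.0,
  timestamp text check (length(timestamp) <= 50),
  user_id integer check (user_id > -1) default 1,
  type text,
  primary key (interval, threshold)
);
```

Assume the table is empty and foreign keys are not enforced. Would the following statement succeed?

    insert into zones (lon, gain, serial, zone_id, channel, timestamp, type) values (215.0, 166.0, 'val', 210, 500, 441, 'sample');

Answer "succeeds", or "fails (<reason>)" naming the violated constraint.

NOT NULL columns: lon is supplied; serial is supplied; timestamp is supplied; type is supplied.
No constraint is violated.

succeeds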